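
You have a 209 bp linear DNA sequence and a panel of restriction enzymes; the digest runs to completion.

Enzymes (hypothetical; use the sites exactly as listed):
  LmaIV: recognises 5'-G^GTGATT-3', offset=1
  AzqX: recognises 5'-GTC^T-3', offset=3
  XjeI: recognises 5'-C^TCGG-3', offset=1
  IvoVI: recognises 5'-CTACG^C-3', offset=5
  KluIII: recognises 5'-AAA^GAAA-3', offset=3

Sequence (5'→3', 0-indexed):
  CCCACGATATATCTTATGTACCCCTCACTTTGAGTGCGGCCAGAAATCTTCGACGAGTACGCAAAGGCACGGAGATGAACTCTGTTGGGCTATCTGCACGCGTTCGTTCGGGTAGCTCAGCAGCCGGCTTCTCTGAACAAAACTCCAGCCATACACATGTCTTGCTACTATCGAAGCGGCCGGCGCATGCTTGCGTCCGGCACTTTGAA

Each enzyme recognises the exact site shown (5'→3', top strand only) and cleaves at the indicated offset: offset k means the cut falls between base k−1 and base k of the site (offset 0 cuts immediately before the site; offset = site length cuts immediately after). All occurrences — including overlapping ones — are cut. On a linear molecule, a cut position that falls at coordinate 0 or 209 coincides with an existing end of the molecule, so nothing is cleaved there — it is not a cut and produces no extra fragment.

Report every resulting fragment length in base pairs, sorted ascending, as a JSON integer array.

Scan for sites:
  LmaIV (GGTGATT, off=1): no sites
  AzqX (GTCT, off=3): starts [158] → cuts [161]
  XjeI (CTCGG, off=1): no sites
  IvoVI (CTACGC, off=5): no sites
  KluIII (AAAGAAA, off=3): no sites

Pooled cuts: [161]

Fragment lengths:
  [0,161): 161 bp
  [161,209): 48 bp

[48,161]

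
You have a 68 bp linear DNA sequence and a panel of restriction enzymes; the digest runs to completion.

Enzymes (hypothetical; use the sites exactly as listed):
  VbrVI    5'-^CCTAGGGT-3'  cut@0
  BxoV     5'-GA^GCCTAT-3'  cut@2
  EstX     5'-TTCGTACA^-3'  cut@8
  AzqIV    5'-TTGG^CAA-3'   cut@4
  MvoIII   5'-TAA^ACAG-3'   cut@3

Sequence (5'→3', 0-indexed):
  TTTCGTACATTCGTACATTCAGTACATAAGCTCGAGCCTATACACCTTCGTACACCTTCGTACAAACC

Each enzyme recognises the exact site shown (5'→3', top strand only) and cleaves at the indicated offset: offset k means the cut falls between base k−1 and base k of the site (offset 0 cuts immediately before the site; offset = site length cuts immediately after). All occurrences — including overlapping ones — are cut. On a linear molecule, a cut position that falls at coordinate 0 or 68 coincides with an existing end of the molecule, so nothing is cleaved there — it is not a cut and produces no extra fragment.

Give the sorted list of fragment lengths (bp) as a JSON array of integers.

Per-enzyme occurrences:
  VbrVI (CCTAGGGT, off=0): no sites
  BxoV GAGCCTAT/2: at [33] ⇒ [35]
  EstX TTCGTACA/8: at [1, 9, 46, 56] ⇒ [9, 17, 54, 64]
  AzqIV (TTGGCAA, off=4): no sites
  MvoIII (TAAACAG, off=3): no sites

All cut coordinates (distinct, sorted): [9, 17, 35, 54, 64]

Fragments:
  [0,9): 9 bp
  [9,17): 8 bp
  [17,35): 18 bp
  [35,54): 19 bp
  [54,64): 10 bp
  [64,68): 4 bp

[4,8,9,10,18,19]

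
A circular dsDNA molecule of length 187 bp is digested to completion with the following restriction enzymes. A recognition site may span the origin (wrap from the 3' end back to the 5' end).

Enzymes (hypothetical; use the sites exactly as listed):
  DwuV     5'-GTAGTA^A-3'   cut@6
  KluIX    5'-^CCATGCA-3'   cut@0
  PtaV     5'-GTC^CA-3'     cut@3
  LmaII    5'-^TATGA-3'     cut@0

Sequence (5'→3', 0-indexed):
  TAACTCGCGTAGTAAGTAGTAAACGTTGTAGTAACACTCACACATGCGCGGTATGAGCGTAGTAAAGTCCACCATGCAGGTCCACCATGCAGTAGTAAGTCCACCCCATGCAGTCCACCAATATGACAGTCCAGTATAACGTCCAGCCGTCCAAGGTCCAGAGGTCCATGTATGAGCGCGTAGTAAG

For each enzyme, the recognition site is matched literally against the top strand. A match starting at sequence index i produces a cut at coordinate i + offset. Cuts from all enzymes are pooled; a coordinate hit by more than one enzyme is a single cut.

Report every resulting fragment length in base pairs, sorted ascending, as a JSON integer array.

Site scan:
  DwuV GTAGTAA/6: at [8, 15, 27, 58, 91, 179] ⇒ [14, 21, 33, 64, 97, 185]
  KluIX CCATGCA/0: at [71, 84, 105] ⇒ [71, 84, 105]
  PtaV GTCCA/3: at [66, 79, 98, 112, 128, 140, 148, 155, 163] ⇒ [69, 82, 101, 115, 131, 143, 151, 158, 166]
  LmaII TATGA/0: at [51, 121, 170] ⇒ [51, 121, 170]

Pooled cuts: [14, 21, 33, 51, 64, 69, 71, 82, 84, 97, 101, 105, 115, 121, 131, 143, 151, 158, 166, 170, 185]

Fragments:
  14→21: 7 bp
  21→33: 12 bp
  33→51: 18 bp
  51→64: 13 bp
  64→69: 5 bp
  69→71: 2 bp
  71→82: 11 bp
  82→84: 2 bp
  84→97: 13 bp
  97→101: 4 bp
  101→105: 4 bp
  105→115: 10 bp
  115→121: 6 bp
  121→131: 10 bp
  131→143: 12 bp
  143→151: 8 bp
  151→158: 7 bp
  158→166: 8 bp
  166→170: 4 bp
  170→185: 15 bp
  185→14 (wrap): 187-185+14 = 16 bp

[2,2,4,4,4,5,6,7,7,8,8,10,10,11,12,12,13,13,15,16,18]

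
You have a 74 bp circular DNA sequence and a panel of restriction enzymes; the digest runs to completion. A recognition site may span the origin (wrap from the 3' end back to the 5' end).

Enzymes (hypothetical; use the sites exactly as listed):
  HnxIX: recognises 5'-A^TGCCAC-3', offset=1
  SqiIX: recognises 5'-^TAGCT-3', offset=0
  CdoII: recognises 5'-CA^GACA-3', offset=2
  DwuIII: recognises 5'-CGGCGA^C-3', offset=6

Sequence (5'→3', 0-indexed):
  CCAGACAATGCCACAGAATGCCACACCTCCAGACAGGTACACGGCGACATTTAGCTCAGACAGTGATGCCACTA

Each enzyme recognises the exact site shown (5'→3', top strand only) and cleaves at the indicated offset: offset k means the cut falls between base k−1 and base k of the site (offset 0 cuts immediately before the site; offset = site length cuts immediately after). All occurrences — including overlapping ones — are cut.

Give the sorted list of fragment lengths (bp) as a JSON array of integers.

[4,5,7,8,10,11,13,16]

Per-enzyme occurrences:
  HnxIX ATGCCAC/1: at [7, 17, 65] ⇒ [8, 18, 66]
  SqiIX TAGCT/0: at [51] ⇒ [51]
  CdoII CAGACA/2: at [1, 29, 56] ⇒ [3, 31, 58]
  DwuIII CGGCGAC/6: at [41] ⇒ [47]

Pooled cuts: [3, 8, 18, 31, 47, 51, 58, 66]

Fragment lengths:
  3→8: 5 bp
  8→18: 10 bp
  18→31: 13 bp
  31→47: 16 bp
  47→51: 4 bp
  51→58: 7 bp
  58→66: 8 bp
  66→3 (wrap): 74-66+3 = 11 bp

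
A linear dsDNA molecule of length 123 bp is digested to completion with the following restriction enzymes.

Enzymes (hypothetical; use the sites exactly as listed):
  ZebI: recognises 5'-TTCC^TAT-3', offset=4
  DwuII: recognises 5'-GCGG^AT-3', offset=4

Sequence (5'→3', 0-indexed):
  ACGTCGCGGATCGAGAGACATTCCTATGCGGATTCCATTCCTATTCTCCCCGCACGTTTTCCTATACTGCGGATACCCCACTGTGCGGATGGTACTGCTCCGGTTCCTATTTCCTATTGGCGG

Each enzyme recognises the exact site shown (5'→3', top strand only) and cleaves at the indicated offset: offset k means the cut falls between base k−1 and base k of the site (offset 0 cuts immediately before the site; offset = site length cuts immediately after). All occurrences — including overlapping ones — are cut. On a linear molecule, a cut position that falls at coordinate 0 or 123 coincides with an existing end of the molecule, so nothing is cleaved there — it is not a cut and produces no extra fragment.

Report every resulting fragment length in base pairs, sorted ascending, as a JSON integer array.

Site scan:
  ZebI (TTCCTAT, off=4): starts [20, 37, 58, 103, 110] → cuts [24, 41, 62, 107, 114]
  DwuII (GCGGAT, off=4): starts [5, 27, 68, 84] → cuts [9, 31, 72, 88]

Pooled cuts: [9, 24, 31, 41, 62, 72, 88, 107, 114]

Fragment lengths:
  [0,9): 9 bp
  [9,24): 15 bp
  [24,31): 7 bp
  [31,41): 10 bp
  [41,62): 21 bp
  [62,72): 10 bp
  [72,88): 16 bp
  [88,107): 19 bp
  [107,114): 7 bp
  [114,123): 9 bp

[7,7,9,9,10,10,15,16,19,21]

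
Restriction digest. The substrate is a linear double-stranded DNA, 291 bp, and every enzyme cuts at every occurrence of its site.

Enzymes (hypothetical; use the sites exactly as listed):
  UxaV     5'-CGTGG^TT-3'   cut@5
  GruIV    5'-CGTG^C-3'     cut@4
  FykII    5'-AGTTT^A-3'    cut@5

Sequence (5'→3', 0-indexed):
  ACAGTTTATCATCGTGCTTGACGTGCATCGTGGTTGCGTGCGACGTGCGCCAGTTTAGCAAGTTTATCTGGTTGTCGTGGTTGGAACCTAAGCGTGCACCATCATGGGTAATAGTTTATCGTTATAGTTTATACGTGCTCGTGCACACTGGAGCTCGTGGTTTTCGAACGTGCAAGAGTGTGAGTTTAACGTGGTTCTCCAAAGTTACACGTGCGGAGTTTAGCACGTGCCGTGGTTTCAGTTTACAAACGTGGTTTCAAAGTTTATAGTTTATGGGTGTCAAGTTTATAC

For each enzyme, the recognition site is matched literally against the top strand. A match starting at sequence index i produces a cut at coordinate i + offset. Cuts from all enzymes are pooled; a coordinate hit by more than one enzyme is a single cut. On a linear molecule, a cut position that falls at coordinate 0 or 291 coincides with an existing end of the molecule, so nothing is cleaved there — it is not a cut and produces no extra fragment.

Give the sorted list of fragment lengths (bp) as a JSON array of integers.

Per-enzyme occurrences:
  UxaV (CGTGGTT, off=5): starts [28, 75, 155, 189, 230, 249] → cuts [33, 80, 160, 194, 235, 254]
  GruIV (CGTGC, off=4): starts [12, 21, 36, 43, 92, 133, 139, 168, 209, 225] → cuts [16, 25, 40, 47, 96, 137, 143, 172, 213, 229]
  FykII (AGTTTA, off=5): starts [2, 51, 60, 112, 125, 182, 216, 239, 260, 267, 282] → cuts [7, 56, 65, 117, 130, 187, 221, 244, 265, 272, 287]

All cut coordinates (distinct, sorted): [7, 16, 25, 33, 40, 47, 56, 65, 80, 96, 117, 130, 137, 143, 160, 172, 187, 194, 213, 221, 229, 235, 244, 254, 265, 272, 287]

Fragment lengths:
  [0,7): 7 bp
  [7,16): 9 bp
  [16,25): 9 bp
  [25,33): 8 bp
  [33,40): 7 bp
  [40,47): 7 bp
  [47,56): 9 bp
  [56,65): 9 bp
  [65,80): 15 bp
  [80,96): 16 bp
  [96,117): 21 bp
  [117,130): 13 bp
  [130,137): 7 bp
  [137,143): 6 bp
  [143,160): 17 bp
  [160,172): 12 bp
  [172,187): 15 bp
  [187,194): 7 bp
  [194,213): 19 bp
  [213,221): 8 bp
  [221,229): 8 bp
  [229,235): 6 bp
  [235,244): 9 bp
  [244,254): 10 bp
  [254,265): 11 bp
  [265,272): 7 bp
  [272,287): 15 bp
  [287,291): 4 bp

[4,6,6,7,7,7,7,7,7,8,8,8,9,9,9,9,9,10,11,12,13,15,15,15,16,17,19,21]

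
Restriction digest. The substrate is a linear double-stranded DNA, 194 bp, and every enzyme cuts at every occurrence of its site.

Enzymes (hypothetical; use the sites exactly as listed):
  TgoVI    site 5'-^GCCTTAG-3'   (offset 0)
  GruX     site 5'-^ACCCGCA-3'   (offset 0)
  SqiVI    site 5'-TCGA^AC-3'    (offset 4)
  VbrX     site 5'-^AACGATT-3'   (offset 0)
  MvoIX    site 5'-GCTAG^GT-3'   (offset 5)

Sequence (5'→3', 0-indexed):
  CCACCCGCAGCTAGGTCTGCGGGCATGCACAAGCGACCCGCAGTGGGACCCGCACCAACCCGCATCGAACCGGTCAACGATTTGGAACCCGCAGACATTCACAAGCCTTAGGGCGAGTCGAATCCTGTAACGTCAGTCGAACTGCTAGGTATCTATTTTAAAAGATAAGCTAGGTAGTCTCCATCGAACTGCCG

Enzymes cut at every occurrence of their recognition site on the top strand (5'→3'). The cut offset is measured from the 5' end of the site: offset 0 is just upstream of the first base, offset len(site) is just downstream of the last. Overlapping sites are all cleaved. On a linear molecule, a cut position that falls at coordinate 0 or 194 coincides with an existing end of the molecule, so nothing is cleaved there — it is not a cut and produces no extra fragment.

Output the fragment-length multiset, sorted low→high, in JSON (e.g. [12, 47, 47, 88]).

[2,7,7,8,10,11,11,12,12,14,18,21,25,36]

Per-enzyme occurrences:
  TgoVI GCCTTAG/0: at [104] ⇒ [104]
  GruX ACCCGCA/0: at [2, 35, 47, 57, 86] ⇒ [2, 35, 47, 57, 86]
  SqiVI TCGAAC/4: at [64, 136, 183] ⇒ [68, 140, 187]
  VbrX AACGATT/0: at [75] ⇒ [75]
  MvoIX GCTAGGT/5: at [9, 143, 168] ⇒ [14, 148, 173]

Pooled cuts: [2, 14, 35, 47, 57, 68, 75, 86, 104, 140, 148, 173, 187]

Fragment lengths:
  [0,2): 2 bp
  [2,14): 12 bp
  [14,35): 21 bp
  [35,47): 12 bp
  [47,57): 10 bp
  [57,68): 11 bp
  [68,75): 7 bp
  [75,86): 11 bp
  [86,104): 18 bp
  [104,140): 36 bp
  [140,148): 8 bp
  [148,173): 25 bp
  [173,187): 14 bp
  [187,194): 7 bp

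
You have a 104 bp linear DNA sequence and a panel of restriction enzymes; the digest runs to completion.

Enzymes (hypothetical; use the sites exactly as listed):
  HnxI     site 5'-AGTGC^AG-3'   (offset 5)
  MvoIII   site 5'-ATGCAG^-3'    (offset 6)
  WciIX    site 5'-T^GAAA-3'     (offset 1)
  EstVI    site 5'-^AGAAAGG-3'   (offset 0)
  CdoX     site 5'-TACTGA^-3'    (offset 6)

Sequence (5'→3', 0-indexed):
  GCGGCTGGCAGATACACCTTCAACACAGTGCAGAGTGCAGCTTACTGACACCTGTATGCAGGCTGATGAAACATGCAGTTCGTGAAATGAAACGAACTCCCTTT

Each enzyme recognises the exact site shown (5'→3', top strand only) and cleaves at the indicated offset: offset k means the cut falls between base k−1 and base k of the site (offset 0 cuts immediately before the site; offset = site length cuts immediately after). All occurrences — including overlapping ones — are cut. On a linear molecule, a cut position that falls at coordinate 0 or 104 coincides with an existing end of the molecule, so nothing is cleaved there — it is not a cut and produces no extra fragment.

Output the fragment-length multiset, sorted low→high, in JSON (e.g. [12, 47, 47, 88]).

[5,5,6,7,10,11,13,16,31]

Per-enzyme occurrences:
  HnxI (AGTGCAG, off=5): starts [26, 33] → cuts [31, 38]
  MvoIII (ATGCAG, off=6): starts [55, 72] → cuts [61, 78]
  WciIX (TGAAA, off=1): starts [66, 82, 87] → cuts [67, 83, 88]
  EstVI (AGAAAGG, off=0): no sites
  CdoX (TACTGA, off=6): starts [42] → cuts [48]

All cut coordinates (distinct, sorted): [31, 38, 48, 61, 67, 78, 83, 88]

Fragments:
  [0,31): 31 bp
  [31,38): 7 bp
  [38,48): 10 bp
  [48,61): 13 bp
  [61,67): 6 bp
  [67,78): 11 bp
  [78,83): 5 bp
  [83,88): 5 bp
  [88,104): 16 bp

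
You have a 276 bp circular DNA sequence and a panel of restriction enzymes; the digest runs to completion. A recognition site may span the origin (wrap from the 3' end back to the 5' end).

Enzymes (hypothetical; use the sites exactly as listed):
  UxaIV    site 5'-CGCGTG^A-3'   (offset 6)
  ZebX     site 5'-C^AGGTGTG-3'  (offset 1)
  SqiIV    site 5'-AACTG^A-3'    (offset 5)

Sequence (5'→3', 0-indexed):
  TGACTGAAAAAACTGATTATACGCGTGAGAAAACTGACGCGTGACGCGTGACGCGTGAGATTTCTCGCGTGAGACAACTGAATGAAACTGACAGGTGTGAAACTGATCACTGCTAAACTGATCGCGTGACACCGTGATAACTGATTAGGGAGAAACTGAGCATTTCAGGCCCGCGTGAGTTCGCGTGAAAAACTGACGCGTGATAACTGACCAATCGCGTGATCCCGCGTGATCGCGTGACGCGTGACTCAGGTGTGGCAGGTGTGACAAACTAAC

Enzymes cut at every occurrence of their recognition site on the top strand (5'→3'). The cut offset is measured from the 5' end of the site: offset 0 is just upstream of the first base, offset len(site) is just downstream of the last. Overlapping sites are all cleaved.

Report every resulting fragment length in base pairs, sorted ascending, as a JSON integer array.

[2,4,7,7,7,7,7,7,8,8,8,9,9,9,10,10,10,12,12,13,13,14,15,15,15,19,19]

Site scan:
  UxaIV CGCGTGA/6: at [21, 37, 44, 51, 65, 122, 171, 181, 196, 215, 225, 233, 240] ⇒ [27, 43, 50, 57, 71, 128, 177, 187, 202, 221, 231, 239, 246]
  ZebX CAGGTGTG/1: at [91, 249, 258] ⇒ [92, 250, 259]
  SqiIV AACTGA/5: at [10, 31, 75, 85, 100, 115, 138, 153, 190, 204, 273] ⇒ [2, 15, 36, 80, 90, 105, 120, 143, 158, 195, 209]

Pooled cuts: [2, 15, 27, 36, 43, 50, 57, 71, 80, 90, 92, 105, 120, 128, 143, 158, 177, 187, 195, 202, 209, 221, 231, 239, 246, 250, 259]

Fragments:
  2→15: 13 bp
  15→27: 12 bp
  27→36: 9 bp
  36→43: 7 bp
  43→50: 7 bp
  50→57: 7 bp
  57→71: 14 bp
  71→80: 9 bp
  80→90: 10 bp
  90→92: 2 bp
  92→105: 13 bp
  105→120: 15 bp
  120→128: 8 bp
  128→143: 15 bp
  143→158: 15 bp
  158→177: 19 bp
  177→187: 10 bp
  187→195: 8 bp
  195→202: 7 bp
  202→209: 7 bp
  209→221: 12 bp
  221→231: 10 bp
  231→239: 8 bp
  239→246: 7 bp
  246→250: 4 bp
  250→259: 9 bp
  259→2 (wrap): 276-259+2 = 19 bp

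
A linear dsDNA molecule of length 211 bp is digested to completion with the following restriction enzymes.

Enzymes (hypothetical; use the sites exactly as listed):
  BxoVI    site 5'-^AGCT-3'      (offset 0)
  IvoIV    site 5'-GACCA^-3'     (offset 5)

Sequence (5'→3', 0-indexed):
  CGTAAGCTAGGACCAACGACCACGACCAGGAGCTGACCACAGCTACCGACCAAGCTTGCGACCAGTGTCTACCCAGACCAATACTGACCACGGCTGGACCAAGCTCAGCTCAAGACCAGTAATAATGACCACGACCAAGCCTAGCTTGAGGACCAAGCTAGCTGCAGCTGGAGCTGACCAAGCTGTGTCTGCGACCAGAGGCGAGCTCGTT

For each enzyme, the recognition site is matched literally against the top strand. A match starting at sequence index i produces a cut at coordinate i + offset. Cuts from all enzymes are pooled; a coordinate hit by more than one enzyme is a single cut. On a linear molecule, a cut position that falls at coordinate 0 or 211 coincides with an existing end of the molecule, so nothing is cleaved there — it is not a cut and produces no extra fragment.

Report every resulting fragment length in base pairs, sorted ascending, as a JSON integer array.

Site scan:
  BxoVI AGCT/0: at [4, 30, 40, 52, 101, 106, 142, 155, 159, 165, 171, 180, 203] ⇒ [4, 30, 40, 52, 101, 106, 142, 155, 159, 165, 171, 180, 203]
  IvoIV GACCA/5: at [10, 17, 23, 34, 47, 59, 75, 85, 96, 113, 126, 132, 150, 175, 192] ⇒ [15, 22, 28, 39, 52, 64, 80, 90, 101, 118, 131, 137, 155, 180, 197]

All cut coordinates (distinct, sorted): [4, 15, 22, 28, 30, 39, 40, 52, 64, 80, 90, 101, 106, 118, 131, 137, 142, 155, 159, 165, 171, 180, 197, 203]

Fragments:
  [0,4): 4 bp
  [4,15): 11 bp
  [15,22): 7 bp
  [22,28): 6 bp
  [28,30): 2 bp
  [30,39): 9 bp
  [39,40): 1 bp
  [40,52): 12 bp
  [52,64): 12 bp
  [64,80): 16 bp
  [80,90): 10 bp
  [90,101): 11 bp
  [101,106): 5 bp
  [106,118): 12 bp
  [118,131): 13 bp
  [131,137): 6 bp
  [137,142): 5 bp
  [142,155): 13 bp
  [155,159): 4 bp
  [159,165): 6 bp
  [165,171): 6 bp
  [171,180): 9 bp
  [180,197): 17 bp
  [197,203): 6 bp
  [203,211): 8 bp

[1,2,4,4,5,5,6,6,6,6,6,7,8,9,9,10,11,11,12,12,12,13,13,16,17]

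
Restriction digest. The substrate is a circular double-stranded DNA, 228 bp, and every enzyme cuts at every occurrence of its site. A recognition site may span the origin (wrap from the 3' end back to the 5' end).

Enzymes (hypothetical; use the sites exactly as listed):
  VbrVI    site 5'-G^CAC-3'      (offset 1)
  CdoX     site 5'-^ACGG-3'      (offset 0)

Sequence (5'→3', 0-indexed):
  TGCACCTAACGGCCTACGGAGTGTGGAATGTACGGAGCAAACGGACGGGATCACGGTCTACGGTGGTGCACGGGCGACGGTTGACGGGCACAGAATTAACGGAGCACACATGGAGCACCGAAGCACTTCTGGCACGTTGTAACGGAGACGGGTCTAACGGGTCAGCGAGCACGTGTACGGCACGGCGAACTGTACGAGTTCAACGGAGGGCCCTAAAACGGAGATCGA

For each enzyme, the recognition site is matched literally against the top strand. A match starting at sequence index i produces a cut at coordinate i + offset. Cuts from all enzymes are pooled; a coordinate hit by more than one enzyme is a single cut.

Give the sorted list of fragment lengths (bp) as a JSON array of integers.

[1,1,4,4,5,6,6,6,7,7,7,7,7,8,8,9,9,9,9,9,10,11,13,13,15,16,21]

Site scan:
  VbrVI GCAC/1: at [1, 67, 87, 103, 114, 122, 131, 168, 179] ⇒ [2, 68, 88, 104, 115, 123, 132, 169, 180]
  CdoX ACGG/0: at [8, 15, 31, 40, 44, 52, 59, 69, 76, 83, 98, 141, 147, 156, 176, 181, 202, 217] ⇒ [8, 15, 31, 40, 44, 52, 59, 69, 76, 83, 98, 141, 147, 156, 176, 181, 202, 217]

Pooled cuts: [2, 8, 15, 31, 40, 44, 52, 59, 68, 69, 76, 83, 88, 98, 104, 115, 123, 132, 141, 147, 156, 169, 176, 180, 181, 202, 217]

Fragments:
  2→8: 6 bp
  8→15: 7 bp
  15→31: 16 bp
  31→40: 9 bp
  40→44: 4 bp
  44→52: 8 bp
  52→59: 7 bp
  59→68: 9 bp
  68→69: 1 bp
  69→76: 7 bp
  76→83: 7 bp
  83→88: 5 bp
  88→98: 10 bp
  98→104: 6 bp
  104→115: 11 bp
  115→123: 8 bp
  123→132: 9 bp
  132→141: 9 bp
  141→147: 6 bp
  147→156: 9 bp
  156→169: 13 bp
  169→176: 7 bp
  176→180: 4 bp
  180→181: 1 bp
  181→202: 21 bp
  202→217: 15 bp
  217→2 (wrap): 228-217+2 = 13 bp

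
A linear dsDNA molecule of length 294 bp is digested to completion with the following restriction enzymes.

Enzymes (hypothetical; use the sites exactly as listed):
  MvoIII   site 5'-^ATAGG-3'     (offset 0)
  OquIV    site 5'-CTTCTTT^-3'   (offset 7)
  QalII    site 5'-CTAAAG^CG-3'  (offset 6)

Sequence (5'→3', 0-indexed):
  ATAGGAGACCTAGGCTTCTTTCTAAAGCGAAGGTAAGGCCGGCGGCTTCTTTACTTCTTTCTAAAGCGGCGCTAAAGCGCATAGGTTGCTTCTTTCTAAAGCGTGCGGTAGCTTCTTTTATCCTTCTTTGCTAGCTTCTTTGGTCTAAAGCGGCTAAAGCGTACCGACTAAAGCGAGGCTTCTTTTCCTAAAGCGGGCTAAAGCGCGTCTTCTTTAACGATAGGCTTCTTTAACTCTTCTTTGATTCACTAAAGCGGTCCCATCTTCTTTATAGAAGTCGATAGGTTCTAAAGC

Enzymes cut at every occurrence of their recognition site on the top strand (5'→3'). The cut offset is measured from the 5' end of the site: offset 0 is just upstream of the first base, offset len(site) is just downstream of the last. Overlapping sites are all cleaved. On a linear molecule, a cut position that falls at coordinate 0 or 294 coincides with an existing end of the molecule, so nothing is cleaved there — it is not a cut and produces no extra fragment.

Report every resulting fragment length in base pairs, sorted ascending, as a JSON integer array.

Site scan:
  MvoIII ATAGG/0: at [0, 80, 219, 280] ⇒ [80, 219, 280] (position 0 is a terminus of the linear molecule — no cut)
  OquIV CTTCTTT/7: at [14, 45, 53, 88, 111, 122, 134, 178, 208, 224, 235, 263] ⇒ [21, 52, 60, 95, 118, 129, 141, 185, 215, 231, 242, 270]
  QalII CTAAAGCG/6: at [21, 60, 71, 95, 144, 153, 167, 187, 197, 248] ⇒ [27, 66, 77, 101, 150, 159, 173, 193, 203, 254]

All cut coordinates (distinct, sorted): [21, 27, 52, 60, 66, 77, 80, 95, 101, 118, 129, 141, 150, 159, 173, 185, 193, 203, 215, 219, 231, 242, 254, 270, 280]

Fragment lengths:
  [0,21): 21 bp
  [21,27): 6 bp
  [27,52): 25 bp
  [52,60): 8 bp
  [60,66): 6 bp
  [66,77): 11 bp
  [77,80): 3 bp
  [80,95): 15 bp
  [95,101): 6 bp
  [101,118): 17 bp
  [118,129): 11 bp
  [129,141): 12 bp
  [141,150): 9 bp
  [150,159): 9 bp
  [159,173): 14 bp
  [173,185): 12 bp
  [185,193): 8 bp
  [193,203): 10 bp
  [203,215): 12 bp
  [215,219): 4 bp
  [219,231): 12 bp
  [231,242): 11 bp
  [242,254): 12 bp
  [254,270): 16 bp
  [270,280): 10 bp
  [280,294): 14 bp

[3,4,6,6,6,8,8,9,9,10,10,11,11,11,12,12,12,12,12,14,14,15,16,17,21,25]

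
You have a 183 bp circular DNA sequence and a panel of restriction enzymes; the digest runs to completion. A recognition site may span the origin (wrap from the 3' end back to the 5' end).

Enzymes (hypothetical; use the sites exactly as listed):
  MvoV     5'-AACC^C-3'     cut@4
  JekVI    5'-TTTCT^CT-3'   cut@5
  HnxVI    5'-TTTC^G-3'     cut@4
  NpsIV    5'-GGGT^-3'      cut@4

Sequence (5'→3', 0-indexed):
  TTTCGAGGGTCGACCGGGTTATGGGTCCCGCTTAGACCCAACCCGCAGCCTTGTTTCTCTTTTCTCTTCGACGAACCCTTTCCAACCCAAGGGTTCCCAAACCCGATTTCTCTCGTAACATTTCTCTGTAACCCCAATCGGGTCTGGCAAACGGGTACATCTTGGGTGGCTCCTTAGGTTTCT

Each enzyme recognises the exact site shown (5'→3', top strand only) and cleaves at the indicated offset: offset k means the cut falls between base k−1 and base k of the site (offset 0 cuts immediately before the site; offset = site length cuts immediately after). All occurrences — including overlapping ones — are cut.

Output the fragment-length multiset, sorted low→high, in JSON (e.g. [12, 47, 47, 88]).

[6,7,7,7,8,8,9,9,10,10,11,12,13,14,15,17,20]

Site scan:
  MvoV AACCC/4: at [39, 73, 83, 99, 129] ⇒ [43, 77, 87, 103, 133]
  JekVI TTTCTCT/5: at [53, 60, 106, 120] ⇒ [58, 65, 111, 125]
  HnxVI TTTCG/4: at [0] ⇒ [4]
  NpsIV GGGT/4: at [6, 15, 22, 90, 139, 152, 163] ⇒ [10, 19, 26, 94, 143, 156, 167]

Pooled cuts: [4, 10, 19, 26, 43, 58, 65, 77, 87, 94, 103, 111, 125, 133, 143, 156, 167]

Fragment lengths:
  4→10: 6 bp
  10→19: 9 bp
  19→26: 7 bp
  26→43: 17 bp
  43→58: 15 bp
  58→65: 7 bp
  65→77: 12 bp
  77→87: 10 bp
  87→94: 7 bp
  94→103: 9 bp
  103→111: 8 bp
  111→125: 14 bp
  125→133: 8 bp
  133→143: 10 bp
  143→156: 13 bp
  156→167: 11 bp
  167→4 (wrap): 183-167+4 = 20 bp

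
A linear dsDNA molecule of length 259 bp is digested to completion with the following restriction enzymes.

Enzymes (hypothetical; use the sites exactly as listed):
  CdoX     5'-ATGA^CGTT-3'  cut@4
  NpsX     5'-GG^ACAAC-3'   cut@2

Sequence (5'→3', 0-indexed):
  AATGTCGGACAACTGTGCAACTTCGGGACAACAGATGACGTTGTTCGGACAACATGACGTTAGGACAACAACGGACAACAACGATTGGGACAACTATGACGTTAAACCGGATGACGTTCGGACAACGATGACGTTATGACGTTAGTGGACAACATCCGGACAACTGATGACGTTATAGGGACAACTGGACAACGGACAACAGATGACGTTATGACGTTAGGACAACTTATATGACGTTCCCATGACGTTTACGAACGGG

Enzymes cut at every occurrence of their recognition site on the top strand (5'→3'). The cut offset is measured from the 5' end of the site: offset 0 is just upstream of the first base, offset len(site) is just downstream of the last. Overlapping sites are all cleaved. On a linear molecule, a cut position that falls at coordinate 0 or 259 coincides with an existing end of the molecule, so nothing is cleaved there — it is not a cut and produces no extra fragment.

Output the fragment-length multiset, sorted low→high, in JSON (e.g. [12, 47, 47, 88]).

Site scan:
  CdoX (ATGACGTT, off=4): starts [34, 53, 95, 110, 127, 135, 166, 202, 210, 230, 241] → cuts [38, 57, 99, 114, 131, 139, 170, 206, 214, 234, 245]
  NpsX (GGACAAC, off=2): starts [6, 25, 46, 62, 72, 87, 119, 146, 157, 178, 186, 193, 219] → cuts [8, 27, 48, 64, 74, 89, 121, 148, 159, 180, 188, 195, 221]

Pooled cuts: [8, 27, 38, 48, 57, 64, 74, 89, 99, 114, 121, 131, 139, 148, 159, 170, 180, 188, 195, 206, 214, 221, 234, 245]

Fragments:
  [0,8): 8 bp
  [8,27): 19 bp
  [27,38): 11 bp
  [38,48): 10 bp
  [48,57): 9 bp
  [57,64): 7 bp
  [64,74): 10 bp
  [74,89): 15 bp
  [89,99): 10 bp
  [99,114): 15 bp
  [114,121): 7 bp
  [121,131): 10 bp
  [131,139): 8 bp
  [139,148): 9 bp
  [148,159): 11 bp
  [159,170): 11 bp
  [170,180): 10 bp
  [180,188): 8 bp
  [188,195): 7 bp
  [195,206): 11 bp
  [206,214): 8 bp
  [214,221): 7 bp
  [221,234): 13 bp
  [234,245): 11 bp
  [245,259): 14 bp

[7,7,7,7,8,8,8,8,9,9,10,10,10,10,10,11,11,11,11,11,13,14,15,15,19]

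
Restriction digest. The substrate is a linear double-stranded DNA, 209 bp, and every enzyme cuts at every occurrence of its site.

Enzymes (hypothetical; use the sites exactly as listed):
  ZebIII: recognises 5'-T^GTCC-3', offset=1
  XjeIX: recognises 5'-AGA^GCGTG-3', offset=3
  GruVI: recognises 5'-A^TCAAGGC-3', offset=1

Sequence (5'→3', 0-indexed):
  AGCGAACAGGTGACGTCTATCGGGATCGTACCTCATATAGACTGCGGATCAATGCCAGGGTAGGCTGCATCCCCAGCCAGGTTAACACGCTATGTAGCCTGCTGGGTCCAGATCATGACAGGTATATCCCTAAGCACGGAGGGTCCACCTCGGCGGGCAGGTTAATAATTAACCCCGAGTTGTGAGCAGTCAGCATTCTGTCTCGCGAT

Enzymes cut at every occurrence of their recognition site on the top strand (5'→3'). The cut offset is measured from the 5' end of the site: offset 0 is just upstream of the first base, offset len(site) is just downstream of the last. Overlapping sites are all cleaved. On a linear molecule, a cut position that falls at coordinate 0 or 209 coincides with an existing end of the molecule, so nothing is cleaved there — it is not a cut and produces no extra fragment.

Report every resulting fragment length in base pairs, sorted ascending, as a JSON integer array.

[209]

Site scan:
  ZebIII (TGTCC, off=1): no sites
  XjeIX (AGAGCGTG, off=3): no sites
  GruVI (ATCAAGGC, off=1): no sites

Pooled cuts: ∅

Fragments:
  no cuts → one linear fragment of 209 bp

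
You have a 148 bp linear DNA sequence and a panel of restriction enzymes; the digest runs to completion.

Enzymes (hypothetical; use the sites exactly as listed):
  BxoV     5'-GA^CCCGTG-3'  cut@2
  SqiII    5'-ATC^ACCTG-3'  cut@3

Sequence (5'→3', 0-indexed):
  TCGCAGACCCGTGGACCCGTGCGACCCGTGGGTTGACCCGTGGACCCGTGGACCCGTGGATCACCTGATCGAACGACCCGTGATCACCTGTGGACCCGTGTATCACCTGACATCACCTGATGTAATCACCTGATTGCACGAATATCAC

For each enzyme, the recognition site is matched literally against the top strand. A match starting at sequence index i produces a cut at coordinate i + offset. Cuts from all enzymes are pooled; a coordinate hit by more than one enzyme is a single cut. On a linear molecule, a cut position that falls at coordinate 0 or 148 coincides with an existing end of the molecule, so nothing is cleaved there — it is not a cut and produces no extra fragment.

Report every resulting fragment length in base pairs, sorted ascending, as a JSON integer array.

Site scan:
  BxoV GACCCGTG/2: at [5, 13, 22, 34, 42, 50, 74, 92] ⇒ [7, 15, 24, 36, 44, 52, 76, 94]
  SqiII ATCACCTG/3: at [59, 82, 101, 111, 124] ⇒ [62, 85, 104, 114, 127]

Pooled cuts: [7, 15, 24, 36, 44, 52, 62, 76, 85, 94, 104, 114, 127]

Fragment lengths:
  [0,7): 7 bp
  [7,15): 8 bp
  [15,24): 9 bp
  [24,36): 12 bp
  [36,44): 8 bp
  [44,52): 8 bp
  [52,62): 10 bp
  [62,76): 14 bp
  [76,85): 9 bp
  [85,94): 9 bp
  [94,104): 10 bp
  [104,114): 10 bp
  [114,127): 13 bp
  [127,148): 21 bp

[7,8,8,8,9,9,9,10,10,10,12,13,14,21]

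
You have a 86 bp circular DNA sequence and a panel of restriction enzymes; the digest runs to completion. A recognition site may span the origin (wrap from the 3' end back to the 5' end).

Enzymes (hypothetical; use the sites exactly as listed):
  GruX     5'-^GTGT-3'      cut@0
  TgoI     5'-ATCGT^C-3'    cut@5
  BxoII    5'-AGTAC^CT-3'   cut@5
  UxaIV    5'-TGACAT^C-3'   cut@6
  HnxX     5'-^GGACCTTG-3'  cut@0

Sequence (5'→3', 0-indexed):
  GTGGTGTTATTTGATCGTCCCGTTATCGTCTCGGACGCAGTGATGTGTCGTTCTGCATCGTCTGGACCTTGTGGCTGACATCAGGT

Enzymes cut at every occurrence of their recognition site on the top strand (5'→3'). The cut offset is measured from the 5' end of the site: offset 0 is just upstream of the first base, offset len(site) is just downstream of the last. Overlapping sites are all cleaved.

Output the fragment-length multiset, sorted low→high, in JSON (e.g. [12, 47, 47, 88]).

Per-enzyme occurrences:
  GruX GTGT/0: at [3, 44, 84] ⇒ [3, 44, 84]
  TgoI ATCGTC/5: at [13, 24, 56] ⇒ [18, 29, 61]
  BxoII (AGTACCT, off=5): no sites
  UxaIV TGACATC/6: at [75] ⇒ [81]
  HnxX GGACCTTG/0: at [63] ⇒ [63]

Pooled cuts: [3, 18, 29, 44, 61, 63, 81, 84]

Fragment lengths:
  3→18: 15 bp
  18→29: 11 bp
  29→44: 15 bp
  44→61: 17 bp
  61→63: 2 bp
  63→81: 18 bp
  81→84: 3 bp
  84→3 (wrap): 86-84+3 = 5 bp

[2,3,5,11,15,15,17,18]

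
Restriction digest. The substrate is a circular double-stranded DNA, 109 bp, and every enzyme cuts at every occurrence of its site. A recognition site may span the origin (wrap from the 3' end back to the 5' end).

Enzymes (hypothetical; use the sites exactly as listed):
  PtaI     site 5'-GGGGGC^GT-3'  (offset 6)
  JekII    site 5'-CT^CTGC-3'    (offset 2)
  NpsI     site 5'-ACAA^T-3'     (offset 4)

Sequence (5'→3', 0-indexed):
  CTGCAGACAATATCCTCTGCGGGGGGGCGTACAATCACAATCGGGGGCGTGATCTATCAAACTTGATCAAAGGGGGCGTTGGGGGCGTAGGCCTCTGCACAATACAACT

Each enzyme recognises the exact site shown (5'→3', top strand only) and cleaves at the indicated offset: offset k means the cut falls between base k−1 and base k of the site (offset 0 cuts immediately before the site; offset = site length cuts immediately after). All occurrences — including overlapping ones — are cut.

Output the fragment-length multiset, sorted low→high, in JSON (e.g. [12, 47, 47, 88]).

Per-enzyme occurrences:
  PtaI (GGGGGCGT, off=6): starts [22, 42, 71, 80] → cuts [28, 48, 77, 86]
  JekII (CTCTGC, off=2): starts [14, 92, 107] → cuts [0, 16, 94]
  NpsI (ACAAT, off=4): starts [6, 30, 36, 98] → cuts [10, 34, 40, 102]

Pooled cuts: [0, 10, 16, 28, 34, 40, 48, 77, 86, 94, 102]

Fragment lengths:
  0→10: 10 bp
  10→16: 6 bp
  16→28: 12 bp
  28→34: 6 bp
  34→40: 6 bp
  40→48: 8 bp
  48→77: 29 bp
  77→86: 9 bp
  86→94: 8 bp
  94→102: 8 bp
  102→0 (wrap): 109-102+0 = 7 bp

[6,6,6,7,8,8,8,9,10,12,29]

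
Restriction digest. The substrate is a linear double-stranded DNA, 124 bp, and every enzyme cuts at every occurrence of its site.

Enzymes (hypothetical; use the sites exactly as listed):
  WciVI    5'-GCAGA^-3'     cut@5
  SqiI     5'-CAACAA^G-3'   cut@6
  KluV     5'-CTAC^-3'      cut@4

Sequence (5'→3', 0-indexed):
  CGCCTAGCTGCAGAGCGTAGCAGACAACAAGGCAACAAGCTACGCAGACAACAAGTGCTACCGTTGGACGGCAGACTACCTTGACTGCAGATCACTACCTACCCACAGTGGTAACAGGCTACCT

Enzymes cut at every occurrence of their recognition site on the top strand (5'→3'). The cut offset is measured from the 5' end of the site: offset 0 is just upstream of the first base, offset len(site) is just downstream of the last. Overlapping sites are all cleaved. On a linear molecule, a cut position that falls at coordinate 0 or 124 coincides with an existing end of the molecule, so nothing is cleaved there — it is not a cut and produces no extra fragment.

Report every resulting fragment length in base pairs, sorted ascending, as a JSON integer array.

Site scan:
  WciVI (GCAGA, off=5): starts [9, 19, 43, 70, 86] → cuts [14, 24, 48, 75, 91]
  SqiI (CAACAAG, off=6): starts [24, 32, 48] → cuts [30, 38, 54]
  KluV (CTAC, off=4): starts [39, 57, 75, 94, 98, 118] → cuts [43, 61, 79, 98, 102, 122]

All cut coordinates (distinct, sorted): [14, 24, 30, 38, 43, 48, 54, 61, 75, 79, 91, 98, 102, 122]

Fragments:
  [0,14): 14 bp
  [14,24): 10 bp
  [24,30): 6 bp
  [30,38): 8 bp
  [38,43): 5 bp
  [43,48): 5 bp
  [48,54): 6 bp
  [54,61): 7 bp
  [61,75): 14 bp
  [75,79): 4 bp
  [79,91): 12 bp
  [91,98): 7 bp
  [98,102): 4 bp
  [102,122): 20 bp
  [122,124): 2 bp

[2,4,4,5,5,6,6,7,7,8,10,12,14,14,20]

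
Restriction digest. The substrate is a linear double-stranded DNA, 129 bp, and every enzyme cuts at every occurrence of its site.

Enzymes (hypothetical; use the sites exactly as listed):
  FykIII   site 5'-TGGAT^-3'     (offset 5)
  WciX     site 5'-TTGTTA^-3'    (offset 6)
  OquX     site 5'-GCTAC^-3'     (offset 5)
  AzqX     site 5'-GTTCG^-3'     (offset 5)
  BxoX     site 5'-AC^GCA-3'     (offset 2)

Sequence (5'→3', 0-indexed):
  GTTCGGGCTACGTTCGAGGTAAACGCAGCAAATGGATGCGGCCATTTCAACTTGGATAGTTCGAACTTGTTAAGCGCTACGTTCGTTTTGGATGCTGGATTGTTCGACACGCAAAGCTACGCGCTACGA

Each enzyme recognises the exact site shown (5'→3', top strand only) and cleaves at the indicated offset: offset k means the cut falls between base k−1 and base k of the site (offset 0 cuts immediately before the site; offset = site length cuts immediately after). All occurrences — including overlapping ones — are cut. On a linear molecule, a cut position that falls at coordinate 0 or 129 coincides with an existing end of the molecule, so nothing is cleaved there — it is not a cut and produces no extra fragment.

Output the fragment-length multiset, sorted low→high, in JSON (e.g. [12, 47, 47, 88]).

[2,4,5,5,5,6,6,6,7,7,8,8,8,9,10,13,20]

Per-enzyme occurrences:
  FykIII (TGGAT, off=5): starts [32, 52, 88, 95] → cuts [37, 57, 93, 100]
  WciX (TTGTTA, off=6): starts [66] → cuts [72]
  OquX (GCTAC, off=5): starts [6, 75, 115, 122] → cuts [11, 80, 120, 127]
  AzqX (GTTCG, off=5): starts [0, 11, 58, 80, 101] → cuts [5, 16, 63, 85, 106]
  BxoX (ACGCA, off=2): starts [22, 108] → cuts [24, 110]

Pooled cuts: [5, 11, 16, 24, 37, 57, 63, 72, 80, 85, 93, 100, 106, 110, 120, 127]

Fragment lengths:
  [0,5): 5 bp
  [5,11): 6 bp
  [11,16): 5 bp
  [16,24): 8 bp
  [24,37): 13 bp
  [37,57): 20 bp
  [57,63): 6 bp
  [63,72): 9 bp
  [72,80): 8 bp
  [80,85): 5 bp
  [85,93): 8 bp
  [93,100): 7 bp
  [100,106): 6 bp
  [106,110): 4 bp
  [110,120): 10 bp
  [120,127): 7 bp
  [127,129): 2 bp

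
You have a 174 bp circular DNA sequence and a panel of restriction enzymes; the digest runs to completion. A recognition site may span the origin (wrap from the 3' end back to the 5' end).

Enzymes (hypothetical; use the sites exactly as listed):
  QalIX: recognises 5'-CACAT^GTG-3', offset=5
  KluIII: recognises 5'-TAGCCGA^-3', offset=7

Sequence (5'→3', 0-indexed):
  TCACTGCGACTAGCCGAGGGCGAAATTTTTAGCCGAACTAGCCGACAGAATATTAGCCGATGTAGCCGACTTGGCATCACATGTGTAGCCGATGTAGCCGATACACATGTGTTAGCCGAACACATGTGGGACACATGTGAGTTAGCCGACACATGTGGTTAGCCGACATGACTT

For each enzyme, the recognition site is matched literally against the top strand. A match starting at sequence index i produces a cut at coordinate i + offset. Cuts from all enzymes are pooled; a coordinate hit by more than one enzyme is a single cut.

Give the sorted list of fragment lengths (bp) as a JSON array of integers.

[5,6,7,9,9,9,10,11,11,12,13,13,15,19,25]

Scan for sites:
  QalIX (CACATGTG, off=5): starts [77, 103, 120, 131, 149] → cuts [82, 108, 125, 136, 154]
  KluIII (TAGCCGA, off=7): starts [10, 29, 38, 53, 62, 85, 94, 112, 142, 159] → cuts [17, 36, 45, 60, 69, 92, 101, 119, 149, 166]

All cut coordinates (distinct, sorted): [17, 36, 45, 60, 69, 82, 92, 101, 108, 119, 125, 136, 149, 154, 166]

Fragments:
  17→36: 19 bp
  36→45: 9 bp
  45→60: 15 bp
  60→69: 9 bp
  69→82: 13 bp
  82→92: 10 bp
  92→101: 9 bp
  101→108: 7 bp
  108→119: 11 bp
  119→125: 6 bp
  125→136: 11 bp
  136→149: 13 bp
  149→154: 5 bp
  154→166: 12 bp
  166→17 (wrap): 174-166+17 = 25 bp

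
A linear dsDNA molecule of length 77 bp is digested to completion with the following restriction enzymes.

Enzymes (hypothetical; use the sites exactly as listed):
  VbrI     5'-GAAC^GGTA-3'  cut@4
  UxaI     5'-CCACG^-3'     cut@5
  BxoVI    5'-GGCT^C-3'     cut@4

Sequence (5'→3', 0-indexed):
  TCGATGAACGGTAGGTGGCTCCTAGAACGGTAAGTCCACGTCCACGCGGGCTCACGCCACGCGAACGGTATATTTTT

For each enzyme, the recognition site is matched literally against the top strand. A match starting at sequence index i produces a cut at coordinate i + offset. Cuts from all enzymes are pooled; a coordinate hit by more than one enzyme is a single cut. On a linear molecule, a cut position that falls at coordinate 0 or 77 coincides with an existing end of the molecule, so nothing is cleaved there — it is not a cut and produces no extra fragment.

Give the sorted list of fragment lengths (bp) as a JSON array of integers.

Per-enzyme occurrences:
  VbrI GAACGGTA/4: at [5, 24, 62] ⇒ [9, 28, 66]
  UxaI CCACG/5: at [35, 41, 56] ⇒ [40, 46, 61]
  BxoVI GGCTC/4: at [16, 48] ⇒ [20, 52]

All cut coordinates (distinct, sorted): [9, 20, 28, 40, 46, 52, 61, 66]

Fragments:
  [0,9): 9 bp
  [9,20): 11 bp
  [20,28): 8 bp
  [28,40): 12 bp
  [40,46): 6 bp
  [46,52): 6 bp
  [52,61): 9 bp
  [61,66): 5 bp
  [66,77): 11 bp

[5,6,6,8,9,9,11,11,12]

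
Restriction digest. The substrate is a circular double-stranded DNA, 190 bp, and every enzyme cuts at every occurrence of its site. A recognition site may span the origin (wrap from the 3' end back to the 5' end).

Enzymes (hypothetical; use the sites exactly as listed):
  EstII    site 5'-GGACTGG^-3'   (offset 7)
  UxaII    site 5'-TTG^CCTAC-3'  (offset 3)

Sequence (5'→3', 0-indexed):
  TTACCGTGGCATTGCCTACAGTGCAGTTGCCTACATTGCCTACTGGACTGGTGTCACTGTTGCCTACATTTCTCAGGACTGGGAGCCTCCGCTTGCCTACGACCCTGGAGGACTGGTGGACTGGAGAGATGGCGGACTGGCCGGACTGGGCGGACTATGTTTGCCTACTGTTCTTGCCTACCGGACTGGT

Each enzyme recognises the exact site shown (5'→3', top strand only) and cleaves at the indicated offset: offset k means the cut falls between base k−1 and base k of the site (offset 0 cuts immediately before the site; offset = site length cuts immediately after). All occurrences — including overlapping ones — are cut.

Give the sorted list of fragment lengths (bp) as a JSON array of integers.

Scan for sites:
  EstII (GGACTGG, off=7): starts [44, 75, 109, 117, 133, 142, 182] → cuts [51, 82, 116, 124, 140, 149, 189]
  UxaII (TTGCCTAC, off=3): starts [11, 26, 35, 59, 92, 160, 173] → cuts [14, 29, 38, 62, 95, 163, 176]

Pooled cuts: [14, 29, 38, 51, 62, 82, 95, 116, 124, 140, 149, 163, 176, 189]

Fragment lengths:
  14→29: 15 bp
  29→38: 9 bp
  38→51: 13 bp
  51→62: 11 bp
  62→82: 20 bp
  82→95: 13 bp
  95→116: 21 bp
  116→124: 8 bp
  124→140: 16 bp
  140→149: 9 bp
  149→163: 14 bp
  163→176: 13 bp
  176→189: 13 bp
  189→14 (wrap): 190-189+14 = 15 bp

[8,9,9,11,13,13,13,13,14,15,15,16,20,21]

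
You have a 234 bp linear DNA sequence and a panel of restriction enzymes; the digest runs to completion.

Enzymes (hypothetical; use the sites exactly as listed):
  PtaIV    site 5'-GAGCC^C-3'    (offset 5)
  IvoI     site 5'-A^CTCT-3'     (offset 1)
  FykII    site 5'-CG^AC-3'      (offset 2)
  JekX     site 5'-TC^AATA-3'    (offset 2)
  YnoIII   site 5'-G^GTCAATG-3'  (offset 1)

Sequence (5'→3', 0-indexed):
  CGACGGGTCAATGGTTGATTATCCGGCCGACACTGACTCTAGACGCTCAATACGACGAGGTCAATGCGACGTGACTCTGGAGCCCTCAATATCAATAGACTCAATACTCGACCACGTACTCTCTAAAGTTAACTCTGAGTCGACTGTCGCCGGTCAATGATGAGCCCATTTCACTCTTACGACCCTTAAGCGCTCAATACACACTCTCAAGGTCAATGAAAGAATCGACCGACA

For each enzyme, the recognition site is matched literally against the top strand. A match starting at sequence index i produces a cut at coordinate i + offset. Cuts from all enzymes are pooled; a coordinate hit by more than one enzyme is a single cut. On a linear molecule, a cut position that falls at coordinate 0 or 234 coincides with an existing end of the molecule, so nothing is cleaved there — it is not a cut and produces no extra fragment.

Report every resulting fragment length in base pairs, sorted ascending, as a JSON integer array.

[2,3,3,4,4,5,6,6,6,7,7,8,8,8,8,8,9,9,10,10,10,12,14,14,14,16,23]

Site scan:
  PtaIV GAGCCC/5: at [79, 161] ⇒ [84, 166]
  IvoI ACTCT/1: at [35, 73, 117, 131, 172, 202] ⇒ [36, 74, 118, 132, 173, 203]
  FykII CGAC/2: at [0, 27, 52, 66, 108, 140, 179, 225, 229] ⇒ [2, 29, 54, 68, 110, 142, 181, 227, 231]
  JekX TCAATA/2: at [46, 85, 91, 100, 193] ⇒ [48, 87, 93, 102, 195]
  YnoIII GGTCAATG/1: at [5, 58, 151, 210] ⇒ [6, 59, 152, 211]

Pooled cuts: [2, 6, 29, 36, 48, 54, 59, 68, 74, 84, 87, 93, 102, 110, 118, 132, 142, 152, 166, 173, 181, 195, 203, 211, 227, 231]

Fragments:
  [0,2): 2 bp
  [2,6): 4 bp
  [6,29): 23 bp
  [29,36): 7 bp
  [36,48): 12 bp
  [48,54): 6 bp
  [54,59): 5 bp
  [59,68): 9 bp
  [68,74): 6 bp
  [74,84): 10 bp
  [84,87): 3 bp
  [87,93): 6 bp
  [93,102): 9 bp
  [102,110): 8 bp
  [110,118): 8 bp
  [118,132): 14 bp
  [132,142): 10 bp
  [142,152): 10 bp
  [152,166): 14 bp
  [166,173): 7 bp
  [173,181): 8 bp
  [181,195): 14 bp
  [195,203): 8 bp
  [203,211): 8 bp
  [211,227): 16 bp
  [227,231): 4 bp
  [231,234): 3 bp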